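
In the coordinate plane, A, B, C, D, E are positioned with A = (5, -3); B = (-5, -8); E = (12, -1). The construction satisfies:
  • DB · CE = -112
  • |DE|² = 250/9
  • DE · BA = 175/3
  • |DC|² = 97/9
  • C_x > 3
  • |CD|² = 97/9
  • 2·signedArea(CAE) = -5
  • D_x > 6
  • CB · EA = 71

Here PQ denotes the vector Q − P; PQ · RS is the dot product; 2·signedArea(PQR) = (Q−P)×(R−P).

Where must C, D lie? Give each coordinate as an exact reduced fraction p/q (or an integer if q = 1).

1. C_x = 4  [2·signedArea(CAE) = -5 ∩ CB · EA = 71]
2. C_y = -4  [2·signedArea(CAE) = -5 ∩ CB · EA = 71]
   → C = (4, -4)
3. D_x = 7  [DB · CE = -112 ∩ DE · BA = 175/3]
4. D_y = -8/3  [DB · CE = -112 ∩ DE · BA = 175/3]
   → D = (7, -8/3)

C = (4, -4)
D = (7, -8/3)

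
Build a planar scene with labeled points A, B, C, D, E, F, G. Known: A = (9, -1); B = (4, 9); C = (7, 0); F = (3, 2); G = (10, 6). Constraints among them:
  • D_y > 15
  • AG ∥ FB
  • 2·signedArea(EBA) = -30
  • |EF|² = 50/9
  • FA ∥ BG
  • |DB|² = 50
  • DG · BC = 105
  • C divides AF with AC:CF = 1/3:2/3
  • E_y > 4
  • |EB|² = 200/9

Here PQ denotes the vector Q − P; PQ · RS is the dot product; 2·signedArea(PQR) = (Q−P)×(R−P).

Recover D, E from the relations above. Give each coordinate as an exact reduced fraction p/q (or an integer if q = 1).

D = (5, 16)
E = (10/3, 13/3)

1. D_x = 5  [line -3·x + 9·y + -129 = 0 ∩ |DB|² = 50]
2. D_y = 16  [line -3·x + 9·y + -129 = 0 ∩ |DB|² = 50]
   → D = (5, 16)
3. E_x = 10/3  [line 10·x + 5·y + -55 = 0 ∩ |EF|² = 50/9]
4. E_y = 13/3  [line 10·x + 5·y + -55 = 0 ∩ |EF|² = 50/9]
   → E = (10/3, 13/3)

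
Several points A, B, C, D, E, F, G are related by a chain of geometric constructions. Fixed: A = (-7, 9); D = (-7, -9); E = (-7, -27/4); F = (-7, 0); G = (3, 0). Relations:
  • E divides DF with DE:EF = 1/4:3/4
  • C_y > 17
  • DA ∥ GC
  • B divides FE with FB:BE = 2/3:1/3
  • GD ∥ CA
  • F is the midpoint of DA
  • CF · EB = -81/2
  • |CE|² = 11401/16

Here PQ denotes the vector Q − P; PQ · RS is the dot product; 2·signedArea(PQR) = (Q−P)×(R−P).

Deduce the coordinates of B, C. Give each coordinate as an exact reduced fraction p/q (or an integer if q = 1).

1. B_x = -7  [B divides FE with FB:BE = 2/3:1/3]
2. B_y = -9/2  [B divides FE with FB:BE = 2/3:1/3]
   → B = (-7, -9/2)
3. C_x = 3  [GD ∥ CA ∩ DA ∥ GC]
4. C_y = 18  [GD ∥ CA ∩ DA ∥ GC]
   → C = (3, 18)

B = (-7, -9/2)
C = (3, 18)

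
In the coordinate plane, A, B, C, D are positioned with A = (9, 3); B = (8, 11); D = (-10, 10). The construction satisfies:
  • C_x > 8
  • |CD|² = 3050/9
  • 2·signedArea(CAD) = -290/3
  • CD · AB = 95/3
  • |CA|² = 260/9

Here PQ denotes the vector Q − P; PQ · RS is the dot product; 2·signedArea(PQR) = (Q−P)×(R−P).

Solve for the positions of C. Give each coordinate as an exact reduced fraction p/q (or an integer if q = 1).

1. C_x = 25/3  [CD · AB = 95/3 ∩ 2·signedArea(CAD) = -290/3]
2. C_y = 25/3  [CD · AB = 95/3 ∩ 2·signedArea(CAD) = -290/3]
   → C = (25/3, 25/3)

C = (25/3, 25/3)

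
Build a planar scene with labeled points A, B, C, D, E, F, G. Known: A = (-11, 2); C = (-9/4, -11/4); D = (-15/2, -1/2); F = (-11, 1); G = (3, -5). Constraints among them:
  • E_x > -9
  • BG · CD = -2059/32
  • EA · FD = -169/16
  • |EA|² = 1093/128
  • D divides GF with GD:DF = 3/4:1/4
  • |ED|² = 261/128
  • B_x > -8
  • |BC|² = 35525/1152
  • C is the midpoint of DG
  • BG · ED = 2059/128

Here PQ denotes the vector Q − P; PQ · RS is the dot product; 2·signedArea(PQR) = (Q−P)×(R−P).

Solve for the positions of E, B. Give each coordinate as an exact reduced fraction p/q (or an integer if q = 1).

B = (-353/48, -9/16)
E = (-141/16, 1/16)

1. E_x = -141/16  [line -7/2·x + 3/2·y + -495/16 = 0 ∩ |ED|² = 261/128]
2. E_y = 1/16  [line -7/2·x + 3/2·y + -495/16 = 0 ∩ |ED|² = 261/128]
   → E = (-141/16, 1/16)
3. B_x = -353/48  [line 21/4·x + -9/4·y + 1195/32 = 0 ∩ |BC|² = 35525/1152]
4. B_y = -9/16  [line 21/4·x + -9/4·y + 1195/32 = 0 ∩ |BC|² = 35525/1152]
   → B = (-353/48, -9/16)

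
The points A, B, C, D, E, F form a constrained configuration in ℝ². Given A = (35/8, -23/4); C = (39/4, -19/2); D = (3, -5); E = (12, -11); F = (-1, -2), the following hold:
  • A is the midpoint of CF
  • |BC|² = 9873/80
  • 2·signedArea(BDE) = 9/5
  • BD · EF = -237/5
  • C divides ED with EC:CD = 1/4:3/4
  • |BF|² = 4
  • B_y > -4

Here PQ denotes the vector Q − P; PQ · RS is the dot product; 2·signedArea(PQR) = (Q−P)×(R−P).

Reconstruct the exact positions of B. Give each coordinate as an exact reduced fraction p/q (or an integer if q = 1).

B = (3/5, -16/5)

1. B_x = 3/5  [2·signedArea(BDE) = 9/5 ∩ BD · EF = -237/5]
2. B_y = -16/5  [2·signedArea(BDE) = 9/5 ∩ BD · EF = -237/5]
   → B = (3/5, -16/5)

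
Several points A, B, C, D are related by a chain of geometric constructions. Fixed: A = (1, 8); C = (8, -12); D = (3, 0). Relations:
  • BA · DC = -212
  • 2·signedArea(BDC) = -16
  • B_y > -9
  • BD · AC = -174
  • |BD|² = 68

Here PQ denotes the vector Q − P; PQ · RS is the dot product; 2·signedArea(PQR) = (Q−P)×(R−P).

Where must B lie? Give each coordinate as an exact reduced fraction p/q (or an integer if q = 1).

1. B_x = 5  [2·signedArea(BDC) = -16 ∩ BA · DC = -212]
2. B_y = -8  [2·signedArea(BDC) = -16 ∩ BA · DC = -212]
   → B = (5, -8)

B = (5, -8)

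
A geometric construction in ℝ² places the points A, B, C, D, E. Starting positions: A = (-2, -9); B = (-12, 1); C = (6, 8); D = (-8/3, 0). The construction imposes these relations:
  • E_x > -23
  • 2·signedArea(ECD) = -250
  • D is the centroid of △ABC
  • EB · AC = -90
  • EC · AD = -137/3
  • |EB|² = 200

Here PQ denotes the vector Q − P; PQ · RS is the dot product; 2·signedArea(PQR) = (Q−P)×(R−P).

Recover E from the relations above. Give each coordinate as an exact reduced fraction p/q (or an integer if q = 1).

E = (-22, 11)

1. E_x = -22  [EC · AD = -137/3 ∩ EB · AC = -90]
2. E_y = 11  [EC · AD = -137/3 ∩ EB · AC = -90]
   → E = (-22, 11)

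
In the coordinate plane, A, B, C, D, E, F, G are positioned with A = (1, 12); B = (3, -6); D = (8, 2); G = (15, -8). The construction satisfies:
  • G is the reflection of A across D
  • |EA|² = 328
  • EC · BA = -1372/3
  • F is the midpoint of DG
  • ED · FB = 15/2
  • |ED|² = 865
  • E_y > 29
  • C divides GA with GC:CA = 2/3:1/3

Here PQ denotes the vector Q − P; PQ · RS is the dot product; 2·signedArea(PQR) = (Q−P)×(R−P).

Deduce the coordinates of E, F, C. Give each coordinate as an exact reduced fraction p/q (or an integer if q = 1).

C = (17/3, 16/3)
E = (-1, 30)
F = (23/2, -3)

1. F_x = 23/2  [F is the midpoint of DG]
2. F_y = -3  [F is the midpoint of DG]
   → F = (23/2, -3)
3. C_x = 17/3  [C divides GA with GC:CA = 2/3:1/3]
4. C_y = 16/3  [C divides GA with GC:CA = 2/3:1/3]
   → C = (17/3, 16/3)
5. E_x = -1  [EC · BA = -1372/3 ∩ ED · FB = 15/2]
6. E_y = 30  [EC · BA = -1372/3 ∩ ED · FB = 15/2]
   → E = (-1, 30)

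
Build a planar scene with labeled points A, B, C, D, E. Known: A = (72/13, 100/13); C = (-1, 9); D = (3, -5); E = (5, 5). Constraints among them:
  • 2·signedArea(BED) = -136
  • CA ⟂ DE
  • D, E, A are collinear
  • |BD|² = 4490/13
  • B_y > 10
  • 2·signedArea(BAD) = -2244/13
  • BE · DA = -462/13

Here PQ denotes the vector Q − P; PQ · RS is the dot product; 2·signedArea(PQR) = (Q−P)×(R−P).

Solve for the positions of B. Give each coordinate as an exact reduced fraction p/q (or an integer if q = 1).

B = (-98/13, 134/13)

1. B_x = -98/13  [2·signedArea(BED) = -136 ∩ BE · DA = -462/13]
2. B_y = 134/13  [2·signedArea(BED) = -136 ∩ BE · DA = -462/13]
   → B = (-98/13, 134/13)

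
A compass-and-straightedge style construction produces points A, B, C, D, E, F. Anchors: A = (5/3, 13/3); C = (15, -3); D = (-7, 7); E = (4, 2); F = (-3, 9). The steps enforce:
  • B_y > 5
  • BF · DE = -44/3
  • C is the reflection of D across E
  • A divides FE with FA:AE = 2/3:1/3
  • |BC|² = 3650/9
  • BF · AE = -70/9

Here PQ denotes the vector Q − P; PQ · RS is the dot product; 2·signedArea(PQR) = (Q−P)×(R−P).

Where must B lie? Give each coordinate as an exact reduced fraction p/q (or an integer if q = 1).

B = (-10/3, 16/3)

1. B_x = -10/3  [BF · DE = -44/3 ∩ BF · AE = -70/9]
2. B_y = 16/3  [BF · DE = -44/3 ∩ BF · AE = -70/9]
   → B = (-10/3, 16/3)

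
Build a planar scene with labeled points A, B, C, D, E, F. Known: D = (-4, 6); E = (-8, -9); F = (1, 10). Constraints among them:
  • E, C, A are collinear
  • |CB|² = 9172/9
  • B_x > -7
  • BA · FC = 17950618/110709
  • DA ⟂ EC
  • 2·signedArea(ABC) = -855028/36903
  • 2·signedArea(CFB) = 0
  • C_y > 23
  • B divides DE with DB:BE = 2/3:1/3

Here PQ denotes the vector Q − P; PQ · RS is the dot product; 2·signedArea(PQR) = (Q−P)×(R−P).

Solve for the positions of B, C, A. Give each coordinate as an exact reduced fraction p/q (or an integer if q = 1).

1. B_x = -20/3  [B divides DE with DB:BE = 2/3:1/3]
2. B_y = -4  [B divides DE with DB:BE = 2/3:1/3]
   → B = (-20/3, -4)
3. C_x = 26/3  [line 14·x + -23/3·y + 188/3 = 0 ∩ |CB|² = 9172/9]
4. C_y = 24  [line 14·x + -23/3·y + 188/3 = 0 ∩ |CB|² = 9172/9]
   → C = (26/3, 24)
5. A_x = -14158/12301  [E, C, A are collinear ∩ DA ⟂ EC]
6. A_y = 56106/12301  [E, C, A are collinear ∩ DA ⟂ EC]
   → A = (-14158/12301, 56106/12301)

A = (-14158/12301, 56106/12301)
B = (-20/3, -4)
C = (26/3, 24)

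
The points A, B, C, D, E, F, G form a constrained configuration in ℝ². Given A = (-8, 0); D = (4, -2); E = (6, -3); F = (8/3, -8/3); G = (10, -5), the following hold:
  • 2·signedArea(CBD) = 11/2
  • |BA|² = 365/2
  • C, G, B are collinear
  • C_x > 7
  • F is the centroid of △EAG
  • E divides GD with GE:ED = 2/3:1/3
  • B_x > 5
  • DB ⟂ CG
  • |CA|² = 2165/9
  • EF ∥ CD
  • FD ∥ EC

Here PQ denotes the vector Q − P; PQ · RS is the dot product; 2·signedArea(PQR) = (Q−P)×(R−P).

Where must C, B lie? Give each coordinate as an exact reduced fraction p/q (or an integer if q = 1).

B = (11/2, -1/2)
C = (22/3, -7/3)

1. C_x = 22/3  [EF ∥ CD ∩ FD ∥ EC]
2. C_y = -7/3  [EF ∥ CD ∩ FD ∥ EC]
   → C = (22/3, -7/3)
3. B_x = 11/2  [C, G, B are collinear ∩ DB ⟂ CG]
4. B_y = -1/2  [C, G, B are collinear ∩ DB ⟂ CG]
   → B = (11/2, -1/2)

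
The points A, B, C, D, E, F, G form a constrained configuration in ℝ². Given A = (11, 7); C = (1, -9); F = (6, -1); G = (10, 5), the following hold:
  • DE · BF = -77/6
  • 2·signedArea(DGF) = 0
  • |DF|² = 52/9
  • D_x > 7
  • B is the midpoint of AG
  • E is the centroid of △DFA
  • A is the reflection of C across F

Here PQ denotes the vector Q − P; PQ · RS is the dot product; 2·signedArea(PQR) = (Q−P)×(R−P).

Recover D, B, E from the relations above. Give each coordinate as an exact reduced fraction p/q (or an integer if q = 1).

1. D_x = 22/3  [line 6·x + -4·y + -40 = 0 ∩ |DF|² = 52/9]
2. D_y = 1  [line 6·x + -4·y + -40 = 0 ∩ |DF|² = 52/9]
   → D = (22/3, 1)
3. B_x = 21/2  [B is the midpoint of AG]
4. B_y = 6  [B is the midpoint of AG]
   → B = (21/2, 6)
5. E_x = 73/9  [E is the centroid of △DFA]
6. E_y = 7/3  [E is the centroid of △DFA]
   → E = (73/9, 7/3)

B = (21/2, 6)
D = (22/3, 1)
E = (73/9, 7/3)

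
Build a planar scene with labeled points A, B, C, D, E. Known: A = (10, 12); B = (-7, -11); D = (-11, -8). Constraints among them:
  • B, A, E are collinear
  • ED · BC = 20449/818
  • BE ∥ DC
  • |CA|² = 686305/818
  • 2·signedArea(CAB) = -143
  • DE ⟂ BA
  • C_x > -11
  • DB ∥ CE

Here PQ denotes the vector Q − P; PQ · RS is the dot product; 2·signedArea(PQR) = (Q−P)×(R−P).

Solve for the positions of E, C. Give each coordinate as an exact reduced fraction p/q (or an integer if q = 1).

1. E_x = -5709/818  [B, A, E are collinear ∩ DE ⟂ BA]
2. E_y = -8975/818  [B, A, E are collinear ∩ DE ⟂ BA]
   → E = (-5709/818, -8975/818)
3. C_x = -8981/818  [DB ∥ CE ∩ BE ∥ DC]
4. C_y = -6521/818  [DB ∥ CE ∩ BE ∥ DC]
   → C = (-8981/818, -6521/818)

C = (-8981/818, -6521/818)
E = (-5709/818, -8975/818)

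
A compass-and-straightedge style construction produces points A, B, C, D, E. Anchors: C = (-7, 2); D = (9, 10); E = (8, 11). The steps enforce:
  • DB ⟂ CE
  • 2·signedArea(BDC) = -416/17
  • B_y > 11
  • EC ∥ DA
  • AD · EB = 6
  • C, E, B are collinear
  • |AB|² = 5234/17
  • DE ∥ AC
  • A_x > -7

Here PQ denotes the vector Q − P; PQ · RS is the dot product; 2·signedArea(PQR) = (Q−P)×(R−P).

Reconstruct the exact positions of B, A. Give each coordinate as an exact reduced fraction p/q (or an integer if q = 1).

A = (-6, 1)
B = (141/17, 190/17)

1. B_x = 141/17  [C, E, B are collinear ∩ DB ⟂ CE]
2. B_y = 190/17  [C, E, B are collinear ∩ DB ⟂ CE]
   → B = (141/17, 190/17)
3. A_x = -6  [DE ∥ AC ∩ EC ∥ DA]
4. A_y = 1  [DE ∥ AC ∩ EC ∥ DA]
   → A = (-6, 1)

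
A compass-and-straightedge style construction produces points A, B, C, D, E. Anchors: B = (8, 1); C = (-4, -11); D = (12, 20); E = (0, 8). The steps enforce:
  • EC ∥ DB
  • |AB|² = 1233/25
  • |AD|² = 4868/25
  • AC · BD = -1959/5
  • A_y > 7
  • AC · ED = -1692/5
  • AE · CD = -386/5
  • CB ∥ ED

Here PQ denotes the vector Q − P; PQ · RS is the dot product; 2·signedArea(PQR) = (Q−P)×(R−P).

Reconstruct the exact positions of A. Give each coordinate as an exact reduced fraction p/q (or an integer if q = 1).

1. A_x = 28/5  [AC · BD = -1959/5 ∩ AC · ED = -1692/5]
2. A_y = 38/5  [AC · BD = -1959/5 ∩ AC · ED = -1692/5]
   → A = (28/5, 38/5)

A = (28/5, 38/5)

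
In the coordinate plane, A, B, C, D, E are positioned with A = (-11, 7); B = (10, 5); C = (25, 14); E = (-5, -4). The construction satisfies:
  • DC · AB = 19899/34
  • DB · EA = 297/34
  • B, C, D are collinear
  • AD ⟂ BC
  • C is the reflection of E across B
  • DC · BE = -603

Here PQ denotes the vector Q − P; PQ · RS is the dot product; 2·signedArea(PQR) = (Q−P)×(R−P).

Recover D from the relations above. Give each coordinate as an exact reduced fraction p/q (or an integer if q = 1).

1. D_x = -155/34  [B, C, D are collinear ∩ AD ⟂ BC]
2. D_y = -127/34  [B, C, D are collinear ∩ AD ⟂ BC]
   → D = (-155/34, -127/34)

D = (-155/34, -127/34)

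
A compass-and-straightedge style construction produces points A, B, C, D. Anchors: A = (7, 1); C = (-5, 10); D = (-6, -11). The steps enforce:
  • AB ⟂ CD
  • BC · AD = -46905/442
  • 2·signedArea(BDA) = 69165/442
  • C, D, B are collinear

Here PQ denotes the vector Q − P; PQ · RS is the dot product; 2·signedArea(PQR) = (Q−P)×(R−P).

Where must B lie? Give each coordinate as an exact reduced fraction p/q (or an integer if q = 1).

1. B_x = -2387/442  [C, D, B are collinear ∩ AB ⟂ CD]
2. B_y = 703/442  [C, D, B are collinear ∩ AB ⟂ CD]
   → B = (-2387/442, 703/442)

B = (-2387/442, 703/442)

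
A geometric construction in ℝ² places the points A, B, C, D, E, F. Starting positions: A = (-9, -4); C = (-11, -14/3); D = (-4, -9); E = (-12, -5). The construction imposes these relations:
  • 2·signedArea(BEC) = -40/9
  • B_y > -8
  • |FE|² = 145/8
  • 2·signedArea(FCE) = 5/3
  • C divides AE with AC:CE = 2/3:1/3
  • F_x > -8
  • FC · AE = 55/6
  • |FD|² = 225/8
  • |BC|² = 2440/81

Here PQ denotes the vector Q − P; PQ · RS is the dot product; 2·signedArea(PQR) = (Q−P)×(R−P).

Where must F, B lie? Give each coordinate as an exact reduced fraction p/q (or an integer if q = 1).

1. F_x = -31/4  [FC · AE = 55/6 ∩ 2·signedArea(FCE) = 5/3]
2. F_y = -21/4  [FC · AE = 55/6 ∩ 2·signedArea(FCE) = 5/3]
   → F = (-31/4, -21/4)
3. B_x = -19/3  [line -1/3·x + 1·y + 49/9 = 0 ∩ |BC|² = 2440/81]
4. B_y = -68/9  [line -1/3·x + 1·y + 49/9 = 0 ∩ |BC|² = 2440/81]
   → B = (-19/3, -68/9)

B = (-19/3, -68/9)
F = (-31/4, -21/4)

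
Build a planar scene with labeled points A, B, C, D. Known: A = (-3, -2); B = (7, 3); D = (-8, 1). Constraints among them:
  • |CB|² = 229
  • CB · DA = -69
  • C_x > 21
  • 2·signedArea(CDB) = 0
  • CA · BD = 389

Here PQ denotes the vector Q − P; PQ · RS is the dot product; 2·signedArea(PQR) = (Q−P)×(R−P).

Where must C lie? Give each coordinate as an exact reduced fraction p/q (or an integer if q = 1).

1. C_x = 22  [2·signedArea(CDB) = 0 ∩ CA · BD = 389]
2. C_y = 5  [2·signedArea(CDB) = 0 ∩ CA · BD = 389]
   → C = (22, 5)

C = (22, 5)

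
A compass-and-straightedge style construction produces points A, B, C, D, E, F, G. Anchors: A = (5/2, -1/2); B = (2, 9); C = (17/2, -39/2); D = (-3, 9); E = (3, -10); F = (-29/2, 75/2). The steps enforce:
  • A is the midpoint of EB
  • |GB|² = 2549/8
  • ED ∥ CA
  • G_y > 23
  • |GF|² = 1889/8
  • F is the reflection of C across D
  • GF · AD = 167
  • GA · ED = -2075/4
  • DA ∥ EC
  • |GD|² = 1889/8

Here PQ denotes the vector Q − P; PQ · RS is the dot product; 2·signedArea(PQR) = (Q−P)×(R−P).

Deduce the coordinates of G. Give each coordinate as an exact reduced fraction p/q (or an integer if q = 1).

G = (-35/4, 93/4)

1. G_x = -35/4  [GF · AD = 167 ∩ GA · ED = -2075/4]
2. G_y = 93/4  [GF · AD = 167 ∩ GA · ED = -2075/4]
   → G = (-35/4, 93/4)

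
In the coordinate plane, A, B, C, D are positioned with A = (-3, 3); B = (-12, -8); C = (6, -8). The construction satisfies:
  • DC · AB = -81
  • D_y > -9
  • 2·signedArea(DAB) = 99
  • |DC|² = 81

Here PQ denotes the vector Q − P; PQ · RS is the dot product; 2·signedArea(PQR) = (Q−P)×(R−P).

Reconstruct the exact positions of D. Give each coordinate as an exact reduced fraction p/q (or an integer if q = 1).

1. D_x = -3  [DC · AB = -81 ∩ 2·signedArea(DAB) = 99]
2. D_y = -8  [DC · AB = -81 ∩ 2·signedArea(DAB) = 99]
   → D = (-3, -8)

D = (-3, -8)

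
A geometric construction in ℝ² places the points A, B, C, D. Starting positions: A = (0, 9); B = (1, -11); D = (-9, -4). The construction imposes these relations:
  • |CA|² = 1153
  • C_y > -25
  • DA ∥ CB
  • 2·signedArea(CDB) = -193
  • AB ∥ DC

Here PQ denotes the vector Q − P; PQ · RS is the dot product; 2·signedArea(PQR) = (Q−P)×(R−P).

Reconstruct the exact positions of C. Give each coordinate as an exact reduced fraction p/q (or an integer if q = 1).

1. C_x = -8  [DA ∥ CB ∩ AB ∥ DC]
2. C_y = -24  [DA ∥ CB ∩ AB ∥ DC]
   → C = (-8, -24)

C = (-8, -24)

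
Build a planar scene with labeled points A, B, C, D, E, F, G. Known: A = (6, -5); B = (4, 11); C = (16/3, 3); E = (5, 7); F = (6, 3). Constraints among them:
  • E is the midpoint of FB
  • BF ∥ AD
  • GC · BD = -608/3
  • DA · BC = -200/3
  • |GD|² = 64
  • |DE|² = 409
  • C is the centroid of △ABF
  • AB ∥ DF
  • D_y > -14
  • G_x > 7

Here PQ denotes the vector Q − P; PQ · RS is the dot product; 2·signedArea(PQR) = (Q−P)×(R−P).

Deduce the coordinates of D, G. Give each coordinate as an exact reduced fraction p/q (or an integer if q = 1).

D = (8, -13)
G = (8, -5)

1. D_x = 8  [AB ∥ DF ∩ BF ∥ AD]
2. D_y = -13  [AB ∥ DF ∩ BF ∥ AD]
   → D = (8, -13)
3. G_x = 8  [line -4·x + 24·y + 152 = 0 ∩ |GD|² = 64]
4. G_y = -5  [line -4·x + 24·y + 152 = 0 ∩ |GD|² = 64]
   → G = (8, -5)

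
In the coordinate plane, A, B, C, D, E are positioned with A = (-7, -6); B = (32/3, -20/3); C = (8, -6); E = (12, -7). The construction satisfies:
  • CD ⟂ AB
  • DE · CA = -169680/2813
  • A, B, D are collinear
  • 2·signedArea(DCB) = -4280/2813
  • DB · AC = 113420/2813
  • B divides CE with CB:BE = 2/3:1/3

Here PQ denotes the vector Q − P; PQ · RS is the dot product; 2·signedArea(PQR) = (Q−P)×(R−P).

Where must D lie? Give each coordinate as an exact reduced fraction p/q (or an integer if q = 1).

1. D_x = 22444/2813  [A, B, D are collinear ∩ CD ⟂ AB]
2. D_y = -18468/2813  [A, B, D are collinear ∩ CD ⟂ AB]
   → D = (22444/2813, -18468/2813)

D = (22444/2813, -18468/2813)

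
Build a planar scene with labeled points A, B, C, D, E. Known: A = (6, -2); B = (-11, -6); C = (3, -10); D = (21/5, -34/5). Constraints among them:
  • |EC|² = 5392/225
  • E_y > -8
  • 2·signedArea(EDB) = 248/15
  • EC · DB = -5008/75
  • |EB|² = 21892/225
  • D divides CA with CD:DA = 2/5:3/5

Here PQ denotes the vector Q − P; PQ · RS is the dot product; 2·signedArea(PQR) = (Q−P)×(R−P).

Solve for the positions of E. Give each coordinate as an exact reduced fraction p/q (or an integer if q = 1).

E = (-19/15, -38/5)

1. E_x = -19/15  [EC · DB = -5008/75 ∩ 2·signedArea(EDB) = 248/15]
2. E_y = -38/5  [EC · DB = -5008/75 ∩ 2·signedArea(EDB) = 248/15]
   → E = (-19/15, -38/5)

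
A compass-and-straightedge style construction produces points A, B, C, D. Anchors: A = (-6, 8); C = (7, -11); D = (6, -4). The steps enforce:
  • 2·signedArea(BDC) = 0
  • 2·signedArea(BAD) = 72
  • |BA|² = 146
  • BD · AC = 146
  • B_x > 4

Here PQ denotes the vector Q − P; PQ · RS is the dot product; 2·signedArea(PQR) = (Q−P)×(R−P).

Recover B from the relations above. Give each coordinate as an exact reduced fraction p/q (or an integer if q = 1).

1. B_x = 5  [2·signedArea(BDC) = 0 ∩ BD · AC = 146]
2. B_y = 3  [2·signedArea(BDC) = 0 ∩ BD · AC = 146]
   → B = (5, 3)

B = (5, 3)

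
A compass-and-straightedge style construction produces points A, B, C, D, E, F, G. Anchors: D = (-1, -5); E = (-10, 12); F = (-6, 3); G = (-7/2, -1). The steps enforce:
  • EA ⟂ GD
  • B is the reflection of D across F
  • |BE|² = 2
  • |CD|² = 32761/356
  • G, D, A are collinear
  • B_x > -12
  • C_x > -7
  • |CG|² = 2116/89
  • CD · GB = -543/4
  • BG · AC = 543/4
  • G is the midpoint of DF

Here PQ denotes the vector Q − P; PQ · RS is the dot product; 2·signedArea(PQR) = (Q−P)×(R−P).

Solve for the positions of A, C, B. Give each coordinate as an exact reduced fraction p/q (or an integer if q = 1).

A = (-994/89, 1003/89)
B = (-11, 11)
C = (-1083/178, 279/89)

1. A_x = -994/89  [G, D, A are collinear ∩ EA ⟂ GD]
2. A_y = 1003/89  [G, D, A are collinear ∩ EA ⟂ GD]
   → A = (-994/89, 1003/89)
3. B_x = -11  [B is the reflection of D across F]
4. B_y = 11  [B is the reflection of D across F]
   → B = (-11, 11)
5. C_x = -1083/178  [line 15/2·x + -12·y + 333/4 = 0 ∩ |CG|² = 2116/89]
6. C_y = 279/89  [line 15/2·x + -12·y + 333/4 = 0 ∩ |CG|² = 2116/89]
   → C = (-1083/178, 279/89)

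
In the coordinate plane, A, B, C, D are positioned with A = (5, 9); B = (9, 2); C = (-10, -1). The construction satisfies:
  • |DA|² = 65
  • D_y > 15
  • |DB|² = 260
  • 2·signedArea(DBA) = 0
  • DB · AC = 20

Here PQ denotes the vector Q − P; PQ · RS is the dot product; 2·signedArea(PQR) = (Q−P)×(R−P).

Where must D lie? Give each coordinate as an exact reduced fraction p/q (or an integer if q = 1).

1. D_x = 1  [2·signedArea(DBA) = 0 ∩ DB · AC = 20]
2. D_y = 16  [2·signedArea(DBA) = 0 ∩ DB · AC = 20]
   → D = (1, 16)

D = (1, 16)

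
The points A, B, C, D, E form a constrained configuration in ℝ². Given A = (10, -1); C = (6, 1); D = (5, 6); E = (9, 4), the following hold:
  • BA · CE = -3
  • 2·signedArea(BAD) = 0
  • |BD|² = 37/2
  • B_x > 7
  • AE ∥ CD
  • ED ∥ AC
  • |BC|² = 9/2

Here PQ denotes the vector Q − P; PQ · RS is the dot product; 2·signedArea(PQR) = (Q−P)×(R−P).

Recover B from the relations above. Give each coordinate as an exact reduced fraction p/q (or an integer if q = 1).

1. B_x = 15/2  [2·signedArea(BAD) = 0 ∩ BA · CE = -3]
2. B_y = 5/2  [2·signedArea(BAD) = 0 ∩ BA · CE = -3]
   → B = (15/2, 5/2)

B = (15/2, 5/2)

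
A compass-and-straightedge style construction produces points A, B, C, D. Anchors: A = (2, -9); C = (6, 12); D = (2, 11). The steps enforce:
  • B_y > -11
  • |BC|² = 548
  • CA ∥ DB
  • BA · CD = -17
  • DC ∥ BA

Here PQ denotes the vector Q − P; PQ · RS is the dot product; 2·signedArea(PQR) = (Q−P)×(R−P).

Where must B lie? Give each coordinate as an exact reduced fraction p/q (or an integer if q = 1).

1. B_x = -2  [DC ∥ BA ∩ CA ∥ DB]
2. B_y = -10  [DC ∥ BA ∩ CA ∥ DB]
   → B = (-2, -10)

B = (-2, -10)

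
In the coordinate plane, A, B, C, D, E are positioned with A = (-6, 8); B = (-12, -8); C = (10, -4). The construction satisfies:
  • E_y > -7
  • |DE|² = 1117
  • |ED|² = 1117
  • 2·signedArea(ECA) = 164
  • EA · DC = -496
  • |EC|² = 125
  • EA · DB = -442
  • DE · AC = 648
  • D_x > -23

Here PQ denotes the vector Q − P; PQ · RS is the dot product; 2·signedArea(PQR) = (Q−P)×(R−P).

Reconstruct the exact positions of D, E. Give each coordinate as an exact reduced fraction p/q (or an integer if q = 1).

D = (-22, 20)
E = (-1, -6)

1. E_x = -1  [line -12·x + -16·y + -108 = 0 ∩ |EC|² = 125]
2. E_y = -6  [line -12·x + -16·y + -108 = 0 ∩ |EC|² = 125]
   → E = (-1, -6)
3. D_x = -22  [DE · AC = 648 ∩ EA · DC = -496]
4. D_y = 20  [DE · AC = 648 ∩ EA · DC = -496]
   → D = (-22, 20)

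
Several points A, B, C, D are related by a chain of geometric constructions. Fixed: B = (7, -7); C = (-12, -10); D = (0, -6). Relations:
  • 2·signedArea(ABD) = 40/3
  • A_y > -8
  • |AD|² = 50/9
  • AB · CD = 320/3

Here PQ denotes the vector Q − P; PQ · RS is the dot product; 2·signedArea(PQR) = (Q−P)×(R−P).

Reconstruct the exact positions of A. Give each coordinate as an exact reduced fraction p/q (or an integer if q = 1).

1. A_x = -5/3  [AB · CD = 320/3 ∩ 2·signedArea(ABD) = 40/3]
2. A_y = -23/3  [AB · CD = 320/3 ∩ 2·signedArea(ABD) = 40/3]
   → A = (-5/3, -23/3)

A = (-5/3, -23/3)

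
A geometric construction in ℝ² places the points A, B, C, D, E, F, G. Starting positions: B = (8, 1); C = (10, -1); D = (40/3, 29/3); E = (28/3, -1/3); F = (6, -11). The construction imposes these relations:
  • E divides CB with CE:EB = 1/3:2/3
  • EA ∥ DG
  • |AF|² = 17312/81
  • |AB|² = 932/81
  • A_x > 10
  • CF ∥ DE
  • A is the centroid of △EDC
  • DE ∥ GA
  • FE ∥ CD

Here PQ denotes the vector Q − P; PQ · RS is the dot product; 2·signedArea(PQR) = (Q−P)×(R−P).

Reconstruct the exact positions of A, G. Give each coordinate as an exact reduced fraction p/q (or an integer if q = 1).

A = (98/9, 25/9)
G = (134/9, 115/9)

1. A_x = 98/9  [A is the centroid of △EDC]
2. A_y = 25/9  [A is the centroid of △EDC]
   → A = (98/9, 25/9)
3. G_x = 134/9  [DE ∥ GA ∩ EA ∥ DG]
4. G_y = 115/9  [DE ∥ GA ∩ EA ∥ DG]
   → G = (134/9, 115/9)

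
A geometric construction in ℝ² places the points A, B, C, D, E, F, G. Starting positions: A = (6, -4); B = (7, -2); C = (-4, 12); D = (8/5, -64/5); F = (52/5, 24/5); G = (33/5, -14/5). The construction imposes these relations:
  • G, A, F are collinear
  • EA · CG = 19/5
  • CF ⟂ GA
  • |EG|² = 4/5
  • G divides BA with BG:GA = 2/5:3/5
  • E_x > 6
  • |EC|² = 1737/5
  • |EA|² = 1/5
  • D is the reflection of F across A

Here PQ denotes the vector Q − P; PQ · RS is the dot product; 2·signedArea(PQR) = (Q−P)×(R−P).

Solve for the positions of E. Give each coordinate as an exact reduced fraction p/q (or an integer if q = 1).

1. E_x = 31/5  [line -53/5·x + 74/5·y + 119 = 0 ∩ |EA|² = 1/5]
2. E_y = -18/5  [line -53/5·x + 74/5·y + 119 = 0 ∩ |EA|² = 1/5]
   → E = (31/5, -18/5)

E = (31/5, -18/5)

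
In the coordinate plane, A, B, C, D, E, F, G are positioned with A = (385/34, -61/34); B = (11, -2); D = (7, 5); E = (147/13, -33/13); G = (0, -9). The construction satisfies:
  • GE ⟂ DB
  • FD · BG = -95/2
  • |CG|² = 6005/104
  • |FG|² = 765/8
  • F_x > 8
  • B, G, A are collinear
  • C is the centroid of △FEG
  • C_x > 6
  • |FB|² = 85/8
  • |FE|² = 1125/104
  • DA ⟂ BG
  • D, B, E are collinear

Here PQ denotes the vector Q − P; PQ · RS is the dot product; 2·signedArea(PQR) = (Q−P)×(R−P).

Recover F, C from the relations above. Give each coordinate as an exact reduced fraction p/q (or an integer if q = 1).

C = (339/52, -265/52)
F = (33/4, -15/4)

1. F_x = 33/4  [line 11·x + 7·y + -129/2 = 0 ∩ |FG|² = 765/8]
2. F_y = -15/4  [line 11·x + 7·y + -129/2 = 0 ∩ |FG|² = 765/8]
   → F = (33/4, -15/4)
3. C_x = 339/52  [C is the centroid of △FEG]
4. C_y = -265/52  [C is the centroid of △FEG]
   → C = (339/52, -265/52)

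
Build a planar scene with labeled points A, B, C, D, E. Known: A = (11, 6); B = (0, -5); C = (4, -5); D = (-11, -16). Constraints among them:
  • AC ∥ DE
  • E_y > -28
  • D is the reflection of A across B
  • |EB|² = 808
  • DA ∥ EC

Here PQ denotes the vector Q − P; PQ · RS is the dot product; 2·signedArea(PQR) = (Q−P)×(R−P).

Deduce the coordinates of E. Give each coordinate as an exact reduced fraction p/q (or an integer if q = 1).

1. E_x = -18  [DA ∥ EC ∩ AC ∥ DE]
2. E_y = -27  [DA ∥ EC ∩ AC ∥ DE]
   → E = (-18, -27)

E = (-18, -27)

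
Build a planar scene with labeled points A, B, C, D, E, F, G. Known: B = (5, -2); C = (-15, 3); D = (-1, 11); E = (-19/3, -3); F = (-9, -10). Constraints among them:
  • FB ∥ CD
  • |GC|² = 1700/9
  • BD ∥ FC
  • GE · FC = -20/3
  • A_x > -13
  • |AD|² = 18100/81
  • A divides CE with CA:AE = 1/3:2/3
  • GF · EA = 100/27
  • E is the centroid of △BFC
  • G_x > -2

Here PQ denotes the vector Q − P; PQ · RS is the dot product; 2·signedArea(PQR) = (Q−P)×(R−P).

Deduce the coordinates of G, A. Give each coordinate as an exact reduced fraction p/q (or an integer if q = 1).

A = (-109/9, 1)
G = (-5/3, -1/3)

1. G_x = -5/3  [line 6·x + -13·y + 17/3 = 0 ∩ |GC|² = 1700/9]
2. G_y = -1/3  [line 6·x + -13·y + 17/3 = 0 ∩ |GC|² = 1700/9]
   → G = (-5/3, -1/3)
3. A_x = -109/9  [A divides CE with CA:AE = 1/3:2/3]
4. A_y = 1  [A divides CE with CA:AE = 1/3:2/3]
   → A = (-109/9, 1)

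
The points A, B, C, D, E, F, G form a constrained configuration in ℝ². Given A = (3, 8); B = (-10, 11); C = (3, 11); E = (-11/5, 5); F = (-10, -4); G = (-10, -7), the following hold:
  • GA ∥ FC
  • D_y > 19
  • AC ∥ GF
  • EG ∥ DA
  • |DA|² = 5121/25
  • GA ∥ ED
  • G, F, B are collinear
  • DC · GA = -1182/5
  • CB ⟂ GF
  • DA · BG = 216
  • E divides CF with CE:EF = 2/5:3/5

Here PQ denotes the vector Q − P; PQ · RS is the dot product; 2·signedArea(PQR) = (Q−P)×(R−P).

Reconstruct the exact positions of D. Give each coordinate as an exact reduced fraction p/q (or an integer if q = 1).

D = (54/5, 20)

1. D_x = 54/5  [EG ∥ DA ∩ GA ∥ ED]
2. D_y = 20  [EG ∥ DA ∩ GA ∥ ED]
   → D = (54/5, 20)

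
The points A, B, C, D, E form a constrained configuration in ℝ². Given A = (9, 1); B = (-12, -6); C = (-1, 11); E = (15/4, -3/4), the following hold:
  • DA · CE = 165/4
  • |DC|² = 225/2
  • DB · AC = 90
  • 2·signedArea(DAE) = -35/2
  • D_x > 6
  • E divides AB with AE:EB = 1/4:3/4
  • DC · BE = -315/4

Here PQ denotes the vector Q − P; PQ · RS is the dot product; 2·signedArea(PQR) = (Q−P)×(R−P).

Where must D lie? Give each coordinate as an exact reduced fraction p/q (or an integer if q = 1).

D = (13/2, 7/2)

1. D_x = 13/2  [2·signedArea(DAE) = -35/2 ∩ DA · CE = 165/4]
2. D_y = 7/2  [2·signedArea(DAE) = -35/2 ∩ DA · CE = 165/4]
   → D = (13/2, 7/2)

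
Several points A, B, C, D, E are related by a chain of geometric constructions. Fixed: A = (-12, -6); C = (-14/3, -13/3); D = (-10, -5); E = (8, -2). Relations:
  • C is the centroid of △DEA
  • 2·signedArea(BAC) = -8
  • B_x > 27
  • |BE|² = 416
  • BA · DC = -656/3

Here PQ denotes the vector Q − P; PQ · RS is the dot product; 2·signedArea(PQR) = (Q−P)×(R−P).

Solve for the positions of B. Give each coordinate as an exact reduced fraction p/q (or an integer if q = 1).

B = (28, 2)

1. B_x = 28  [2·signedArea(BAC) = -8 ∩ BA · DC = -656/3]
2. B_y = 2  [2·signedArea(BAC) = -8 ∩ BA · DC = -656/3]
   → B = (28, 2)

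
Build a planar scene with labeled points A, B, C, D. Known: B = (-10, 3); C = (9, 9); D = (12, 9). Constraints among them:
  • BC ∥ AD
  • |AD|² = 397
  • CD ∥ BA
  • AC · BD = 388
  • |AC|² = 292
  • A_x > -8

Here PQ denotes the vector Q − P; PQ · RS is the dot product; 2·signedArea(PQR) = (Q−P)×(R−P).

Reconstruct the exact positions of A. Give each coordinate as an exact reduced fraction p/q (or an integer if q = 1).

1. A_x = -7  [BC ∥ AD ∩ CD ∥ BA]
2. A_y = 3  [BC ∥ AD ∩ CD ∥ BA]
   → A = (-7, 3)

A = (-7, 3)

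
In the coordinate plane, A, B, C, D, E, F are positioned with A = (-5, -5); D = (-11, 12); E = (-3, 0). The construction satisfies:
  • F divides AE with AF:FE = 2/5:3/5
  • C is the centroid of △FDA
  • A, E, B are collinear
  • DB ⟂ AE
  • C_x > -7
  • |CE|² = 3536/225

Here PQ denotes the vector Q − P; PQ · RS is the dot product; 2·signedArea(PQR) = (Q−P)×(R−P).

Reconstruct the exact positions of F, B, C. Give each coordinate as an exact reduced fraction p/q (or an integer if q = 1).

B = (1/29, 220/29)
C = (-101/15, 4/3)
F = (-21/5, -3)

1. F_x = -21/5  [F divides AE with AF:FE = 2/5:3/5]
2. F_y = -3  [F divides AE with AF:FE = 2/5:3/5]
   → F = (-21/5, -3)
3. B_x = 1/29  [A, E, B are collinear ∩ DB ⟂ AE]
4. B_y = 220/29  [A, E, B are collinear ∩ DB ⟂ AE]
   → B = (1/29, 220/29)
5. C_x = -101/15  [C is the centroid of △FDA]
6. C_y = 4/3  [C is the centroid of △FDA]
   → C = (-101/15, 4/3)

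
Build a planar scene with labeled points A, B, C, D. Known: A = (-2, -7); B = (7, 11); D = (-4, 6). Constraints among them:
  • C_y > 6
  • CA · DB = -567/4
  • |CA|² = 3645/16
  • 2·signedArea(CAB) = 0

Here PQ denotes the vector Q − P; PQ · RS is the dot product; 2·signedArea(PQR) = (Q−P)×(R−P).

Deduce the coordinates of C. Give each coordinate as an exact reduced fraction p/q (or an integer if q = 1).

1. C_x = 19/4  [2·signedArea(CAB) = 0 ∩ CA · DB = -567/4]
2. C_y = 13/2  [2·signedArea(CAB) = 0 ∩ CA · DB = -567/4]
   → C = (19/4, 13/2)

C = (19/4, 13/2)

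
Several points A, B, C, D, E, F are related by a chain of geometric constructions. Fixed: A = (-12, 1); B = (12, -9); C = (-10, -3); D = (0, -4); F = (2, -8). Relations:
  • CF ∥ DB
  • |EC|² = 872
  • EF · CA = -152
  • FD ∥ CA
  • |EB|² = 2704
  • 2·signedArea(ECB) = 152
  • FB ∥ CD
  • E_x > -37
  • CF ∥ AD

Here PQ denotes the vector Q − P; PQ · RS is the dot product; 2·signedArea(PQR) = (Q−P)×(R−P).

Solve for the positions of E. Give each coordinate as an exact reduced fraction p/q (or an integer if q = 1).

1. E_x = -36  [EF · CA = -152 ∩ 2·signedArea(ECB) = 152]
2. E_y = 11  [EF · CA = -152 ∩ 2·signedArea(ECB) = 152]
   → E = (-36, 11)

E = (-36, 11)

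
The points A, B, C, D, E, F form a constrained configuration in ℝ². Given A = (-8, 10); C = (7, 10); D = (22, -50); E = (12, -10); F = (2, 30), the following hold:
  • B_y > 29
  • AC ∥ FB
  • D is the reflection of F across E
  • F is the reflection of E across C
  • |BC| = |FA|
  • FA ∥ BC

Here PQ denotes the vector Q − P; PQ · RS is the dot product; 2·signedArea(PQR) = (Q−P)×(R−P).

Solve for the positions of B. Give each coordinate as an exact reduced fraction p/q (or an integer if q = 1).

B = (17, 30)

1. B_x = 17  [FA ∥ BC ∩ AC ∥ FB]
2. B_y = 30  [FA ∥ BC ∩ AC ∥ FB]
   → B = (17, 30)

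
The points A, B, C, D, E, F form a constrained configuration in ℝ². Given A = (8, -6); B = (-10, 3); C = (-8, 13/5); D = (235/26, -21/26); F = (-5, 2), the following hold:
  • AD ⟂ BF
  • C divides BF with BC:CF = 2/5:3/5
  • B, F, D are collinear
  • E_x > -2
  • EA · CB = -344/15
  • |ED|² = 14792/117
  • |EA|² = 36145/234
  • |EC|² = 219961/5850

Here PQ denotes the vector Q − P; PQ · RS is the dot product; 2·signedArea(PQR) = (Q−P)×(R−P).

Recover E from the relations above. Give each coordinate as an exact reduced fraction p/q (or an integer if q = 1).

1. E_x = -155/78  [line 2·x + -2/5·y + 68/15 = 0 ∩ |ED|² = 14792/117]
2. E_y = 109/78  [line 2·x + -2/5·y + 68/15 = 0 ∩ |ED|² = 14792/117]
   → E = (-155/78, 109/78)

E = (-155/78, 109/78)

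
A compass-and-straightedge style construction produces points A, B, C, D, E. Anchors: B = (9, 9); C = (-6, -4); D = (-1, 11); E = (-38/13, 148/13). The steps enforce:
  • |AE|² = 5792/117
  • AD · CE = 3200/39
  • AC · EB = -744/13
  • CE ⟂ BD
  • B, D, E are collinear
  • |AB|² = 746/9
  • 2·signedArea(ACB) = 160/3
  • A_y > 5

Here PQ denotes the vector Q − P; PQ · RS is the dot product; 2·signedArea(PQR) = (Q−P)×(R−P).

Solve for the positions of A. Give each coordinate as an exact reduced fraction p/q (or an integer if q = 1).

1. A_x = 2/3  [AC · EB = -744/13 ∩ 2·signedArea(ACB) = 160/3]
2. A_y = 16/3  [AC · EB = -744/13 ∩ 2·signedArea(ACB) = 160/3]
   → A = (2/3, 16/3)

A = (2/3, 16/3)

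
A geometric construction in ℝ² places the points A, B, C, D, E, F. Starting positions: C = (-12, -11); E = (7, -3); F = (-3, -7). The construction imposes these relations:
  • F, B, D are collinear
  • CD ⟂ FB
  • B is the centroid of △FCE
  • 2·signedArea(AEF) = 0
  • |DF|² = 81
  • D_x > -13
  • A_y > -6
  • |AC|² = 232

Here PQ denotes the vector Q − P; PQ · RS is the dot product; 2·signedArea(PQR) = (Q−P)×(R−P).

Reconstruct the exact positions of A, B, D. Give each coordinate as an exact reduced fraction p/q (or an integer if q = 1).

A = (2, -5)
B = (-8/3, -7)
D = (-12, -7)

1. A_x = 2  [line 4·x + -10·y + -58 = 0 ∩ |AC|² = 232]
2. A_y = -5  [line 4·x + -10·y + -58 = 0 ∩ |AC|² = 232]
   → A = (2, -5)
3. B_x = -8/3  [B is the centroid of △FCE]
4. B_y = -7  [B is the centroid of △FCE]
   → B = (-8/3, -7)
5. D_x = -12  [F, B, D are collinear ∩ CD ⟂ FB]
6. D_y = -7  [F, B, D are collinear ∩ CD ⟂ FB]
   → D = (-12, -7)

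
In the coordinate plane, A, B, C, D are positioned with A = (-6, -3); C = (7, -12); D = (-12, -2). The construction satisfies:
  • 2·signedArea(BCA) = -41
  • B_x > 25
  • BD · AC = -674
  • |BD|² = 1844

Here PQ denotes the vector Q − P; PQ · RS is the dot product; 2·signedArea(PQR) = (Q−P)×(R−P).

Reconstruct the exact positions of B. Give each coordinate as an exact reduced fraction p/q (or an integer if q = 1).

B = (26, -22)

1. B_x = 26  [BD · AC = -674 ∩ 2·signedArea(BCA) = -41]
2. B_y = -22  [BD · AC = -674 ∩ 2·signedArea(BCA) = -41]
   → B = (26, -22)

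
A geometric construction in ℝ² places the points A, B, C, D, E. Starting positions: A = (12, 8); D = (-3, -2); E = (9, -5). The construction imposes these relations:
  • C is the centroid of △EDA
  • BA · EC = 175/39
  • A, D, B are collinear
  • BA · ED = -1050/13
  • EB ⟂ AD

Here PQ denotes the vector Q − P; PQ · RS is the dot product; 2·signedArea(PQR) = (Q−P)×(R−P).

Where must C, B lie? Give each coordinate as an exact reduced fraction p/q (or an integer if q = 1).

1. C_x = 6  [C is the centroid of △EDA]
2. C_y = 1/3  [C is the centroid of △EDA]
   → C = (6, 1/3)
3. B_x = 51/13  [A, D, B are collinear ∩ EB ⟂ AD]
4. B_y = 34/13  [A, D, B are collinear ∩ EB ⟂ AD]
   → B = (51/13, 34/13)

B = (51/13, 34/13)
C = (6, 1/3)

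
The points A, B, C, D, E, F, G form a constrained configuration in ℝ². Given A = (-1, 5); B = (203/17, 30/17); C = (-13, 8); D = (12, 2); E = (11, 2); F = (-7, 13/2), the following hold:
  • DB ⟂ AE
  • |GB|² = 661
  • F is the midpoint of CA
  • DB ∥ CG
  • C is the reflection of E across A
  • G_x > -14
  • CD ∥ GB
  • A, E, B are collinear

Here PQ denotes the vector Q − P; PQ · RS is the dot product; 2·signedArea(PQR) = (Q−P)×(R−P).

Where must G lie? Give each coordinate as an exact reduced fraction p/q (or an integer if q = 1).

G = (-222/17, 132/17)

1. G_x = -222/17  [CD ∥ GB ∩ DB ∥ CG]
2. G_y = 132/17  [CD ∥ GB ∩ DB ∥ CG]
   → G = (-222/17, 132/17)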